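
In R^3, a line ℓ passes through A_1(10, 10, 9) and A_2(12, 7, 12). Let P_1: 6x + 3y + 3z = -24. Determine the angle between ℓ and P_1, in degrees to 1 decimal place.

20.4

A direction vector for ℓ is A_2 − A_1 = (2, -3, 3).
sin θ = |n·v| / (|n||v|) = |12| / (√54 · √22) = 0.34816.
θ ≈ 20.4°.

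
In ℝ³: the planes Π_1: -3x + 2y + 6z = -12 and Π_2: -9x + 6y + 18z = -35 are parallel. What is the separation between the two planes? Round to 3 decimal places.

Rescale Π_2 by 1/3: -3x + 2y + 6z = -35/3. Then distance = |-12 − (-35/3)| / √49 ≈ 0.048.

0.048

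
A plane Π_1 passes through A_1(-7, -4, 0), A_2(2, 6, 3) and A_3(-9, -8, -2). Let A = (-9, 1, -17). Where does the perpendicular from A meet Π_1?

A_1A_2 = (9, 10, 3), A_1A_3 = (-2, -4, -2); a normal to Π_1 is A_1A_2 × A_1A_3 = (-8, 12, -16).
Using A_1: Π_1 has equation -8x + 12y - 16z = 8.
Foot = A − λn with λ = (n·A − d)/|n|² = (356 − 8)/464 = 3/4.
Foot = (-9, 1, -17) − (3/4)·(-8, 12, -16) = (-3, -8, -5).

(-3, -8, -5)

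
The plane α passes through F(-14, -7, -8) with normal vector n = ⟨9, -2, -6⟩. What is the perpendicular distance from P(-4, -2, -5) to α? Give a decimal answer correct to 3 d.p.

α: n·r = n·F gives 9x - 2y - 6z = -64.
n·P − d = (9)·(-4) + (-2)·(-2) + (-6)·(-5) − (-64) = 62; |n| = √121.
Distance = |62| / √121 = 62/√121 ≈ 5.636.

5.636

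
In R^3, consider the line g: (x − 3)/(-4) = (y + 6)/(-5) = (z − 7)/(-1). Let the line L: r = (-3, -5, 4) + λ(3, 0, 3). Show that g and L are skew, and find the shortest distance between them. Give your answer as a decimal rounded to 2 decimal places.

g has direction (-4, -5, -1) through (3, -6, 7).
Common perpendicular direction n = (-4, -5, -1) × (3, 0, 3) = (-15, 9, 15).
With w = (-3, -5, 4) − (3, -6, 7) = (-6, 1, -3), w · n = 54.
Since n ≠ 0 the lines are not parallel, and w · n = 54 ≠ 0 so they do not intersect; hence they are skew.
Distance = |w · n| / |n| = |54| / √531 ≈ 2.34.

2.34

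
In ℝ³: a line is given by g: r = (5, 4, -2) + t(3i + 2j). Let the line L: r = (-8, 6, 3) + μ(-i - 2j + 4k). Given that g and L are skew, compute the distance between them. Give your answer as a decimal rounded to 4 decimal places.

Common perpendicular direction n = (3, 2, 0) × (-1, -2, 4) = (8, -12, -4).
With w = (-8, 6, 3) − (5, 4, -2) = (-13, 2, 5), w · n = -148.
Distance = |w · n| / |n| = |-148| / √224 ≈ 9.8887.

9.8887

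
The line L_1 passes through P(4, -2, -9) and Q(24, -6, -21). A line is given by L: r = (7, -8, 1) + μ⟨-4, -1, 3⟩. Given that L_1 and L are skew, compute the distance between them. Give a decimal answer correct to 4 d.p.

A direction vector for L_1 is Q − P = (20, -4, -12).
Common perpendicular direction n = (20, -4, -12) × (-4, -1, 3) = (-24, -12, -36).
With w = (7, -8, 1) − (4, -2, -9) = (3, -6, 10), w · n = -360.
Distance = |w · n| / |n| = |-360| / √2016 ≈ 8.0178.

8.0178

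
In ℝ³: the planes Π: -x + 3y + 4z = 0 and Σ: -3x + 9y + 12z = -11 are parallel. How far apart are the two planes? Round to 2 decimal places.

Rescale Σ by 1/3: -x + 3y + 4z = -11/3. Then distance = |0 − (-11/3)| / √26 ≈ 0.72.

0.72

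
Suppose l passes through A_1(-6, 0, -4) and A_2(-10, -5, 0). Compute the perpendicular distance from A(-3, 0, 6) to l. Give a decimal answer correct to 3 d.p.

9.759

A direction vector for l is A_2 − A_1 = (-4, -5, 4).
Taking (-6, 0, -4) on l with direction v = (-4, -5, 4): w = A − (-6, 0, -4) = (3, 0, 10), and w × v = (50, -52, -15).
Distance = |w × v| / |v| = √5429 / √57 ≈ 9.759.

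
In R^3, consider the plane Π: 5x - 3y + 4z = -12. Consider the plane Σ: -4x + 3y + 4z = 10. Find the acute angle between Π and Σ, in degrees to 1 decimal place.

cos θ = |n₁·n₂| / (|n₁||n₂|) = |-13| / (√50 · √41).
θ = arccos(0.28712) ≈ 73.3°.

73.3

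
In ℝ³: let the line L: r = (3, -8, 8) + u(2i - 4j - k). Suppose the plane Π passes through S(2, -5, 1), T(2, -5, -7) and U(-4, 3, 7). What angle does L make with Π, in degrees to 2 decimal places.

10.05

ST = (0, 0, -8), SU = (-6, 8, 6); a normal to Π is ST × SU = (64, 48, 0).
Using S: Π has equation 64x + 48y = -112.
sin θ = |n·v| / (|n||v|) = |-64| / (√6400 · √21) = 0.17457.
θ ≈ 10.05°.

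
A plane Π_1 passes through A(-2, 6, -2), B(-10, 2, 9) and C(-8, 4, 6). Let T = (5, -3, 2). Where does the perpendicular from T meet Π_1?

AB = (-8, -4, 11), AC = (-6, -2, 8); a normal to Π_1 is AB × AC = (-10, -2, -8).
Using A: Π_1 has equation -10x - 2y - 8z = 24.
Foot = T − λn with λ = (n·T − d)/|n|² = (-60 − 24)/168 = -1/2.
Foot = (5, -3, 2) − (-1/2)·(-10, -2, -8) = (0, -4, -2).

(0, -4, -2)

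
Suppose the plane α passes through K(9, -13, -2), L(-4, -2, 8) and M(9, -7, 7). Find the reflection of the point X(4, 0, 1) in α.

KL = (-13, 11, 10), KM = (0, 6, 9); a normal to α is KL × KM = (39, 117, -78).
Using K: α has equation 39x + 117y - 78z = -1014.
λ = (n·X − d)/|n|² = (78 − (-1014))/21294 = 2/39.
Reflection = X − 2λn = (4, 0, 1) − (4/39)·(39, 117, -78) = (0, -12, 9).

(0, -12, 9)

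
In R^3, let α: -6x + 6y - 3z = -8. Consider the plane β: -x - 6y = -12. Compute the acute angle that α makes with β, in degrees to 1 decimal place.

cos θ = |n₁·n₂| / (|n₁||n₂|) = |-30| / (√81 · √37).
θ = arccos(0.54800) ≈ 56.8°.

56.8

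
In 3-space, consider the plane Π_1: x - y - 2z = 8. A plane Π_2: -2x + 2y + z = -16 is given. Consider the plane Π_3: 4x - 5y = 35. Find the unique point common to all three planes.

(5, -3, 0)

Solving the 3×3 linear system x - y - 2z = 8, -2x + 2y + z = -16, 4x - 5y = 35 (e.g. by elimination or Cramer's rule, determinant = -3) gives (5, -3, 0).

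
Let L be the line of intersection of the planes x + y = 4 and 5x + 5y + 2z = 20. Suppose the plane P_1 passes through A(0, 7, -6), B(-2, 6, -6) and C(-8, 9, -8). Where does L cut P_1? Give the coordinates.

(10, -6, 0)

Direction of L: (1, 1, 0) × (5, 5, 2) = (2, -2, 0).
A point on L: solving the two plane equations with x = 8 gives (8, -4, 0).
AB = (-2, -1, 0), AC = (-8, 2, -2); a normal to P_1 is AB × AC = (2, -4, -12).
Using A: P_1 has equation 2x - 4y - 12z = 44.
Substitute r = (8, -4, 0) + t(2, -2, 0) into the plane: 32 + 12t = 44, so t = 1.
Intersection: (8, -4, 0) + 1·(2, -2, 0) = (10, -6, 0).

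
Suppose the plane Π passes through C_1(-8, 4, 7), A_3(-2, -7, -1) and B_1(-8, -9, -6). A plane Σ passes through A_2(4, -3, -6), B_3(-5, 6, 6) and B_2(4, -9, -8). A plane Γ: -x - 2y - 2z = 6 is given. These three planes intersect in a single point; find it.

(-4, -3, 2)

C_1A_3 = (6, -11, -8), C_1B_1 = (0, -13, -13); a normal to Π is C_1A_3 × C_1B_1 = (39, 78, -78).
Using C_1: Π has equation 39x + 78y - 78z = -546.
A_2B_3 = (-9, 9, 12), A_2B_2 = (0, -6, -2); a normal to Σ is A_2B_3 × A_2B_2 = (54, -18, 54).
Using A_2: Σ has equation 54x - 18y + 54z = -54.
Solving the 3×3 linear system 39x + 78y - 78z = -546, 54x - 18y + 54z = -54, -x - 2y - 2z = 6 (e.g. by elimination or Cramer's rule, determinant = 19656) gives (-4, -3, 2).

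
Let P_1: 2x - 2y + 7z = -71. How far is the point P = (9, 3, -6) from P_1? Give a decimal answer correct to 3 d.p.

5.431

n·P − d = (2)·(9) + (-2)·(3) + (7)·(-6) − (-71) = 41; |n| = √57.
Distance = |41| / √57 = 41/√57 ≈ 5.431.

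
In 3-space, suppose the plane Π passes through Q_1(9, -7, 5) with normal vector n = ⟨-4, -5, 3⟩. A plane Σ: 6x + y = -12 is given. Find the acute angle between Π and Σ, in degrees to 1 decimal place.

Π: n·r = n·Q_1 gives -4x - 5y + 3z = 14.
cos θ = |n₁·n₂| / (|n₁||n₂|) = |-29| / (√50 · √37).
θ = arccos(0.67424) ≈ 47.6°.

47.6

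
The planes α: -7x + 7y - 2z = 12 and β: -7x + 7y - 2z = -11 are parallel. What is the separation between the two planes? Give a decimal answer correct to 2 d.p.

2.28

Same normal n = (-7, 7, -2) with |n| = √102; distance = |12 − (-11)| / |n| = 23/√102 ≈ 2.28.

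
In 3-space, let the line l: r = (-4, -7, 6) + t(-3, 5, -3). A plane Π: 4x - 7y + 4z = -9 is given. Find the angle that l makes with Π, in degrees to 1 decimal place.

88.6

sin θ = |n·v| / (|n||v|) = |-59| / (√81 · √43) = 0.99971.
θ ≈ 88.6°.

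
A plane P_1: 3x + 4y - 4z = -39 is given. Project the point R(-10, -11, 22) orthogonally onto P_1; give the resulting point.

Foot = R − λn with λ = (n·R − d)/|n|² = (-162 − (-39))/41 = -3.
Foot = (-10, -11, 22) − (-3)·(3, 4, -4) = (-1, 1, 10).

(-1, 1, 10)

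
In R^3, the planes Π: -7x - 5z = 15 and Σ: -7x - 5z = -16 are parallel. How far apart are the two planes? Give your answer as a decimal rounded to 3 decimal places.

3.604

Same normal n = (-7, 0, -5) with |n| = √74; distance = |15 − (-16)| / |n| = 31/√74 ≈ 3.604.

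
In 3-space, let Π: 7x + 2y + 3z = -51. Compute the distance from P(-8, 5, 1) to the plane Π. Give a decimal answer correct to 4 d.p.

1.0160

n·P − d = (7)·(-8) + (2)·(5) + (3)·(1) − (-51) = 8; |n| = √62.
Distance = |8| / √62 = 8/√62 ≈ 1.0160.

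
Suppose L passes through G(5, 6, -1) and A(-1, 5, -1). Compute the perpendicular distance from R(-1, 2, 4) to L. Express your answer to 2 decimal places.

5.81

A direction vector for L is A − G = (-6, -1, 0).
Taking (5, 6, -1) on L with direction v = (-6, -1, 0): w = R − (5, 6, -1) = (-6, -4, 5), and w × v = (5, -30, -18).
Distance = |w × v| / |v| = √1249 / √37 ≈ 5.81.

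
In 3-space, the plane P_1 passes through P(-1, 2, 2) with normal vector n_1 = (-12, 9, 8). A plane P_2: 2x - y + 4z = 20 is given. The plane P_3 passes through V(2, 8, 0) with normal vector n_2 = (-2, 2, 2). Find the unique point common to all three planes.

P_1: n_1·r = n_1·P gives -12x + 9y + 8z = 46.
P_3: n_2·r = n_2·V gives -2x + 2y + 2z = 12.
Solving the 3×3 linear system -12x + 9y + 8z = 46, 2x - y + 4z = 20, -2x + 2y + 2z = 12 (e.g. by elimination or Cramer's rule, determinant = 28) gives (1, 2, 5).

(1, 2, 5)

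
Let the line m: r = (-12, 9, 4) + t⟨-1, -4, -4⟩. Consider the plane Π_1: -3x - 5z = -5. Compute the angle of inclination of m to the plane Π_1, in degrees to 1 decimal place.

43.4

sin θ = |n·v| / (|n||v|) = |23| / (√34 · √33) = 0.68664.
θ ≈ 43.4°.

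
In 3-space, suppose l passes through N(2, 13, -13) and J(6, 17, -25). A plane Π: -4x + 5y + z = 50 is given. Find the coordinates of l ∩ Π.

A direction vector for l is J − N = (4, 4, -12).
Substitute r = (2, 13, -13) + t(4, 4, -12) into the plane: 44 + (-8)t = 50, so t = -3/4.
Intersection: (2, 13, -13) + (-3/4)·(4, 4, -12) = (-1, 10, -4).

(-1, 10, -4)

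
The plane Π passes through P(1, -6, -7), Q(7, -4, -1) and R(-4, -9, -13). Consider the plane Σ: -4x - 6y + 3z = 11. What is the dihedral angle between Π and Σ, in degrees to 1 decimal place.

PQ = (6, 2, 6), PR = (-5, -3, -6); a normal to Π is PQ × PR = (6, 6, -8).
Using P: Π has equation 6x + 6y - 8z = 26.
cos θ = |n₁·n₂| / (|n₁||n₂|) = |-84| / (√136 · √61).
θ = arccos(0.92224) ≈ 22.7°.

22.7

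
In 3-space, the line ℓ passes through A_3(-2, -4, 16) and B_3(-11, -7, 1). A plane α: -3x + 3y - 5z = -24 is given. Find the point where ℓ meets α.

A direction vector for ℓ is B_3 − A_3 = (-9, -3, -15).
Substitute r = (-2, -4, 16) + t(-9, -3, -15) into the plane: -86 + 93t = -24, so t = 2/3.
Intersection: (-2, -4, 16) + (2/3)·(-9, -3, -15) = (-8, -6, 6).

(-8, -6, 6)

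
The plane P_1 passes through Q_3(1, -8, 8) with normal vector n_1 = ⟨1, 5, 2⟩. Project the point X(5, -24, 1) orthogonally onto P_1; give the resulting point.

P_1: n_1·r = n_1·Q_3 gives x + 5y + 2z = -23.
Foot = X − λn with λ = (n·X − d)/|n|² = (-113 − (-23))/30 = -3.
Foot = (5, -24, 1) − (-3)·(1, 5, 2) = (8, -9, 7).

(8, -9, 7)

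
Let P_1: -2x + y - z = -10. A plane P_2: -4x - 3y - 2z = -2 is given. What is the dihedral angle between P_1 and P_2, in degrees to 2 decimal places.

cos θ = |n₁·n₂| / (|n₁||n₂|) = |7| / (√6 · √29).
θ = arccos(0.53067) ≈ 57.95°.

57.95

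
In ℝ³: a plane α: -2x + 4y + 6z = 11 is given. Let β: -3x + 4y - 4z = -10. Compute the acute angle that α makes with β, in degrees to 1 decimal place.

87.6

cos θ = |n₁·n₂| / (|n₁||n₂|) = |-2| / (√56 · √41).
θ = arccos(0.04174) ≈ 87.6°.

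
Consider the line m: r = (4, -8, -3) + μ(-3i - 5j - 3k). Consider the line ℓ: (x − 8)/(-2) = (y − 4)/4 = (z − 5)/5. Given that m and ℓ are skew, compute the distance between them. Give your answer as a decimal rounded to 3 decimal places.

0.726

ℓ has direction (-2, 4, 5) through (8, 4, 5).
Common perpendicular direction n = (-3, -5, -3) × (-2, 4, 5) = (-13, 21, -22).
With w = (8, 4, 5) − (4, -8, -3) = (4, 12, 8), w · n = 24.
Distance = |w · n| / |n| = |24| / √1094 ≈ 0.726.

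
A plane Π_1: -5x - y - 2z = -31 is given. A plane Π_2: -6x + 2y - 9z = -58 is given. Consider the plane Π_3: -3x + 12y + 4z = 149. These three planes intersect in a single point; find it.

(1, 10, 8)

Solving the 3×3 linear system -5x - y - 2z = -31, -6x + 2y - 9z = -58, -3x + 12y + 4z = 149 (e.g. by elimination or Cramer's rule, determinant = -499) gives (1, 10, 8).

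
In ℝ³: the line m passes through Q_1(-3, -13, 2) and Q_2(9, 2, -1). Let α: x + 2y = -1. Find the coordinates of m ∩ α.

(5, -3, 0)

A direction vector for m is Q_2 − Q_1 = (12, 15, -3).
Substitute r = (-3, -13, 2) + t(12, 15, -3) into the plane: -29 + 42t = -1, so t = 2/3.
Intersection: (-3, -13, 2) + (2/3)·(12, 15, -3) = (5, -3, 0).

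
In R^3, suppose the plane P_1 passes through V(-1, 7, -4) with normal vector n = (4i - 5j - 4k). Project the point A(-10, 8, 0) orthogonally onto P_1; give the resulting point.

P_1: n·r = n·V gives 4x - 5y - 4z = -23.
Foot = A − λn with λ = (n·A − d)/|n|² = (-80 − (-23))/57 = -1.
Foot = (-10, 8, 0) − (-1)·(4, -5, -4) = (-6, 3, -4).

(-6, 3, -4)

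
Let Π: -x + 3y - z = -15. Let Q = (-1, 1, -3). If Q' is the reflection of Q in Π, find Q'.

(3, -11, 1)

λ = (n·Q − d)/|n|² = (7 − (-15))/11 = 2.
Reflection = Q − 2λn = (-1, 1, -3) − 4·(-1, 3, -1) = (3, -11, 1).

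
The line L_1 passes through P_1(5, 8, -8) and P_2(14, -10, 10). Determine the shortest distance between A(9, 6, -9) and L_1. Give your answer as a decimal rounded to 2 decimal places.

A direction vector for L_1 is P_2 − P_1 = (9, -18, 18).
Taking (5, 8, -8) on L_1 with direction v = (9, -18, 18): w = A − (5, 8, -8) = (4, -2, -1), and w × v = (-54, -81, -54).
Distance = |w × v| / |v| = √12393 / √729 ≈ 4.12.

4.12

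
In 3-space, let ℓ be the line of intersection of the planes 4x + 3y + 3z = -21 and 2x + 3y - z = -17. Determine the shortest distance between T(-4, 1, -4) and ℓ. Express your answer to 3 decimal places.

Direction of ℓ: (4, 3, 3) × (2, 3, -1) = (-12, 10, 6).
A point on ℓ: solving the two plane equations with x = 0 gives (0, -6, -1).
Taking (0, -6, -1) on ℓ with direction v = (-12, 10, 6): w = T − (0, -6, -1) = (-4, 7, -3), and w × v = (72, 60, 44).
Distance = |w × v| / |v| = √10720 / √280 ≈ 6.188.

6.188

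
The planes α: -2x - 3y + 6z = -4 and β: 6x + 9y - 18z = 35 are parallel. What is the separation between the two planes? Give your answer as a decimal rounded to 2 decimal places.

1.10

Rescale β by 1/(-3): -2x - 3y + 6z = -35/3. Then distance = |-4 − (-35/3)| / √49 ≈ 1.10.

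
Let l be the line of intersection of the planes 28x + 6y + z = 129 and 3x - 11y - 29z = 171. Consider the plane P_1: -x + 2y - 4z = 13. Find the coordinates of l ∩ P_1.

(5, -1, -5)

Direction of l: (28, 6, 1) × (3, -11, -29) = (-163, 815, -326).
A point on l: solving the two plane equations with x = 9 gives (9, -21, 3).
Substitute r = (9, -21, 3) + t(-163, 815, -326) into the plane: -63 + 3097t = 13, so t = 4/163.
Intersection: (9, -21, 3) + (4/163)·(-163, 815, -326) = (5, -1, -5).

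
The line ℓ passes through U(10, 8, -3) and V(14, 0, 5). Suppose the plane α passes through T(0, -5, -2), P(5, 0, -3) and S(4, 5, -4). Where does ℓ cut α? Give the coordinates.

A direction vector for ℓ is V − U = (4, -8, 8).
TP = (5, 5, -1), TS = (4, 10, -2); a normal to α is TP × TS = (0, 6, 30).
Using T: α has equation 6y + 30z = -90.
Substitute r = (10, 8, -3) + t(4, -8, 8) into the plane: -42 + 192t = -90, so t = -1/4.
Intersection: (10, 8, -3) + (-1/4)·(4, -8, 8) = (9, 10, -5).

(9, 10, -5)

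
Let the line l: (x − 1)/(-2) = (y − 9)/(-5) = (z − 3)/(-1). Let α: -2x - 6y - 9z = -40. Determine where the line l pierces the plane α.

l has direction (-2, -5, -1) through (1, 9, 3).
Substitute r = (1, 9, 3) + t(-2, -5, -1) into the plane: -83 + 43t = -40, so t = 1.
Intersection: (1, 9, 3) + 1·(-2, -5, -1) = (-1, 4, 2).

(-1, 4, 2)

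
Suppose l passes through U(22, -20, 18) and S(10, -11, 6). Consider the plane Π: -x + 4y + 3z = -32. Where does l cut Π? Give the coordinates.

(6, -8, 2)

A direction vector for l is S − U = (-12, 9, -12).
Substitute r = (22, -20, 18) + t(-12, 9, -12) into the plane: -48 + 12t = -32, so t = 4/3.
Intersection: (22, -20, 18) + (4/3)·(-12, 9, -12) = (6, -8, 2).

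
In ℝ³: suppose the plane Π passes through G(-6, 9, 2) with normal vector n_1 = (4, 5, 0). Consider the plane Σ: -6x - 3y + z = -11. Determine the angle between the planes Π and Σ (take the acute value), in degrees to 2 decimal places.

Π: n_1·r = n_1·G gives 4x + 5y = 21.
cos θ = |n₁·n₂| / (|n₁||n₂|) = |-39| / (√41 · √46).
θ = arccos(0.89804) ≈ 26.10°.

26.10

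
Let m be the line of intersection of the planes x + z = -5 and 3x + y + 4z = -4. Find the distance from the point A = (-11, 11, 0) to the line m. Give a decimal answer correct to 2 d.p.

Direction of m: (1, 0, 1) × (3, 1, 4) = (-1, -1, 1).
A point on m: solving the two plane equations with x = -10 gives (-10, 6, 5).
Taking (-10, 6, 5) on m with direction v = (-1, -1, 1): w = A − (-10, 6, 5) = (-1, 5, -5), and w × v = (0, 6, 6).
Distance = |w × v| / |v| = √72 / √3 ≈ 4.90.

4.90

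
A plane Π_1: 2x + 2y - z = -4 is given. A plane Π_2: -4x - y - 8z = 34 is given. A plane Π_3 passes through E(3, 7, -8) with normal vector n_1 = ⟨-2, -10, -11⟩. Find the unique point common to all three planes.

(-5, 2, -2)

Π_3: n_1·r = n_1·E gives -2x - 10y - 11z = 12.
Solving the 3×3 linear system 2x + 2y - z = -4, -4x - y - 8z = 34, -2x - 10y - 11z = 12 (e.g. by elimination or Cramer's rule, determinant = -232) gives (-5, 2, -2).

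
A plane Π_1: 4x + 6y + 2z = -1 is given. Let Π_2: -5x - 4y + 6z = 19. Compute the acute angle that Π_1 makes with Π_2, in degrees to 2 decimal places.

60.84

cos θ = |n₁·n₂| / (|n₁||n₂|) = |-32| / (√56 · √77).
θ = arccos(0.48732) ≈ 60.84°.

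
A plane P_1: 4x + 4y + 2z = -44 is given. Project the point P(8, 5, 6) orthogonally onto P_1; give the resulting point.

(-4, -7, 0)

Foot = P − λn with λ = (n·P − d)/|n|² = (64 − (-44))/36 = 3.
Foot = (8, 5, 6) − 3·(4, 4, 2) = (-4, -7, 0).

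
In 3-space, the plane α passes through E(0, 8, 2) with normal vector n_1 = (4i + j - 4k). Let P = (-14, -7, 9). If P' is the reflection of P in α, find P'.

(10, -1, -15)

α: n_1·r = n_1·E gives 4x + y - 4z = 0.
λ = (n·P − d)/|n|² = (-99 − 0)/33 = -3.
Reflection = P − 2λn = (-14, -7, 9) − (-6)·(4, 1, -4) = (10, -1, -15).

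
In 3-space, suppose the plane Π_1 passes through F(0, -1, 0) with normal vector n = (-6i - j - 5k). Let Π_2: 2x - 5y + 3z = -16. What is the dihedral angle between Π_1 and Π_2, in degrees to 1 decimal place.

Π_1: n·r = n·F gives -6x - y - 5z = 1.
cos θ = |n₁·n₂| / (|n₁||n₂|) = |-22| / (√62 · √38).
θ = arccos(0.45325) ≈ 63.0°.

63.0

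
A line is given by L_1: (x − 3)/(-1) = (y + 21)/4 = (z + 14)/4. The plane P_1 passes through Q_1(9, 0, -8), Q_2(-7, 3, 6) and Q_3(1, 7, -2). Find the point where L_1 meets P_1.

(-1, -5, 2)

L_1 has direction (-1, 4, 4) through (3, -21, -14).
Q_1Q_2 = (-16, 3, 14), Q_1Q_3 = (-8, 7, 6); a normal to P_1 is Q_1Q_2 × Q_1Q_3 = (-80, -16, -88).
Using Q_1: P_1 has equation -80x - 16y - 88z = -16.
Substitute r = (3, -21, -14) + t(-1, 4, 4) into the plane: 1328 + (-336)t = -16, so t = 4.
Intersection: (3, -21, -14) + 4·(-1, 4, 4) = (-1, -5, 2).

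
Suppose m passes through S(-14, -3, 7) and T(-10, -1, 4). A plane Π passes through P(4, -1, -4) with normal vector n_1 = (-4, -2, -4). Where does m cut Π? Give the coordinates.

A direction vector for m is T − S = (4, 2, -3).
Π: n_1·r = n_1·P gives -4x - 2y - 4z = 2.
Substitute r = (-14, -3, 7) + t(4, 2, -3) into the plane: 34 + (-8)t = 2, so t = 4.
Intersection: (-14, -3, 7) + 4·(4, 2, -3) = (2, 5, -5).

(2, 5, -5)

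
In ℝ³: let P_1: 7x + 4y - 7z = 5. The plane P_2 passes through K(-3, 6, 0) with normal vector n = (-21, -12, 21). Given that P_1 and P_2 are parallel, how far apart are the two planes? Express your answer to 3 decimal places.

0.187

P_2: n·r = n·K gives -21x - 12y + 21z = -9.
Rescale P_2 by 1/(-3): 7x + 4y - 7z = 3. Then distance = |5 − 3| / √114 ≈ 0.187.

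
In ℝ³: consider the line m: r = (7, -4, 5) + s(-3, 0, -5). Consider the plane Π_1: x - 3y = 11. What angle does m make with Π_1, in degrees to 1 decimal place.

9.4

sin θ = |n·v| / (|n||v|) = |-3| / (√10 · √34) = 0.16270.
θ ≈ 9.4°.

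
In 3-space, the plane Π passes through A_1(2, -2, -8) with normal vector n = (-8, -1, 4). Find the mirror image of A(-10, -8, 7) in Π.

Π: n·r = n·A_1 gives -8x - y + 4z = -46.
λ = (n·A − d)/|n|² = (116 − (-46))/81 = 2.
Reflection = A − 2λn = (-10, -8, 7) − 4·(-8, -1, 4) = (22, -4, -9).

(22, -4, -9)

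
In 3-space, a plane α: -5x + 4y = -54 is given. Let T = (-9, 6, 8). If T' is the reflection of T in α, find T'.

λ = (n·T − d)/|n|² = (69 − (-54))/41 = 3.
Reflection = T − 2λn = (-9, 6, 8) − 6·(-5, 4, 0) = (21, -18, 8).

(21, -18, 8)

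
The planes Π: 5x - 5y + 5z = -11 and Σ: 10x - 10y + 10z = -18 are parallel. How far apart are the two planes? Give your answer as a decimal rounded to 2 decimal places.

Rescale Σ by 1/2: 5x - 5y + 5z = -9. Then distance = |-11 − (-9)| / √75 ≈ 0.23.

0.23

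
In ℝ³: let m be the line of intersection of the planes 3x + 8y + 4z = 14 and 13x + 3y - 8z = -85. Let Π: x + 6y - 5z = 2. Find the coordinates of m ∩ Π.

Direction of m: (3, 8, 4) × (13, 3, -8) = (-76, 76, -95).
A point on m: solving the two plane equations with x = -18 gives (-18, 15, -13).
Substitute r = (-18, 15, -13) + t(-76, 76, -95) into the plane: 137 + 855t = 2, so t = -3/19.
Intersection: (-18, 15, -13) + (-3/19)·(-76, 76, -95) = (-6, 3, 2).

(-6, 3, 2)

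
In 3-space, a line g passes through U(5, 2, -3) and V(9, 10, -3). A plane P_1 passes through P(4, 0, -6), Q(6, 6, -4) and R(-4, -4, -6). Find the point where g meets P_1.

(9, 10, -3)

A direction vector for g is V − U = (4, 8, 0).
PQ = (2, 6, 2), PR = (-8, -4, 0); a normal to P_1 is PQ × PR = (8, -16, 40).
Using P: P_1 has equation 8x - 16y + 40z = -208.
Substitute r = (5, 2, -3) + t(4, 8, 0) into the plane: -112 + (-96)t = -208, so t = 1.
Intersection: (5, 2, -3) + 1·(4, 8, 0) = (9, 10, -3).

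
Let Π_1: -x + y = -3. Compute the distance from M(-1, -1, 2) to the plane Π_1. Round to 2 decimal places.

n·M − d = (-1)·(-1) + (1)·(-1) + (0)·(2) − (-3) = 3; |n| = √2.
Distance = |3| / √2 = 3/√2 ≈ 2.12.

2.12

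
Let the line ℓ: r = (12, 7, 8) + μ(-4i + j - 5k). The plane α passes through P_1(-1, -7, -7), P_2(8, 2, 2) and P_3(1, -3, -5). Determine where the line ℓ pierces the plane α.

P_1P_2 = (9, 9, 9), P_1P_3 = (2, 4, 2); a normal to α is P_1P_2 × P_1P_3 = (-18, 0, 18).
Using P_1: α has equation -18x + 18z = -108.
Substitute r = (12, 7, 8) + t(-4, 1, -5) into the plane: -72 + (-18)t = -108, so t = 2.
Intersection: (12, 7, 8) + 2·(-4, 1, -5) = (4, 9, -2).

(4, 9, -2)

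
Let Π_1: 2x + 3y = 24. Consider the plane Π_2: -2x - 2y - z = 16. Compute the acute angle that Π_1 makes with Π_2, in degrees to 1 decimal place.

22.4

cos θ = |n₁·n₂| / (|n₁||n₂|) = |-10| / (√13 · √9).
θ = arccos(0.92450) ≈ 22.4°.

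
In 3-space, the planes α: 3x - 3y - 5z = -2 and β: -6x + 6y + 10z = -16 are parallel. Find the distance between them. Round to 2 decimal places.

1.52

Rescale β by 1/(-2): 3x - 3y - 5z = 8. Then distance = |-2 − 8| / √43 ≈ 1.52.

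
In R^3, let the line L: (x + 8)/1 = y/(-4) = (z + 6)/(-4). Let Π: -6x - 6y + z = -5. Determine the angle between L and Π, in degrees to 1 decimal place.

16.6

L has direction (1, -4, -4) through (-8, 0, -6).
sin θ = |n·v| / (|n||v|) = |14| / (√73 · √33) = 0.28524.
θ ≈ 16.6°.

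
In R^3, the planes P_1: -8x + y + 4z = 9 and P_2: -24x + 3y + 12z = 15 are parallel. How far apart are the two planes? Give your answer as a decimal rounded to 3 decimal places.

Rescale P_2 by 1/3: -8x + y + 4z = 5. Then distance = |9 − 5| / √81 ≈ 0.444.

0.444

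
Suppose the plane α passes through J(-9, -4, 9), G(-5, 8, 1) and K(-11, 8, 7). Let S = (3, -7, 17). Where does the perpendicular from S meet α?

(-6, -10, 8)

JG = (4, 12, -8), JK = (-2, 12, -2); a normal to α is JG × JK = (72, 24, 72).
Using J: α has equation 72x + 24y + 72z = -96.
Foot = S − λn with λ = (n·S − d)/|n|² = (1272 − (-96))/10944 = 1/8.
Foot = (3, -7, 17) − (1/8)·(72, 24, 72) = (-6, -10, 8).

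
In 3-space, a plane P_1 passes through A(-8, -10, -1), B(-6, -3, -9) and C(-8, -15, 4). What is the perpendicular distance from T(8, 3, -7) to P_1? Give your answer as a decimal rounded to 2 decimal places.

AB = (2, 7, -8), AC = (0, -5, 5); a normal to P_1 is AB × AC = (-5, -10, -10).
Using A: P_1 has equation -5x - 10y - 10z = 150.
n·T − d = (-5)·(8) + (-10)·(3) + (-10)·(-7) − 150 = -150; |n| = √225.
Distance = |-150| / √225 = 150/√225 ≈ 10.00.

10.00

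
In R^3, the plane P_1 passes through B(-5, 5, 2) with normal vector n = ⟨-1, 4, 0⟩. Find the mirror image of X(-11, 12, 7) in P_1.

P_1: n·r = n·B gives -x + 4y = 25.
λ = (n·X − d)/|n|² = (59 − 25)/17 = 2.
Reflection = X − 2λn = (-11, 12, 7) − 4·(-1, 4, 0) = (-7, -4, 7).

(-7, -4, 7)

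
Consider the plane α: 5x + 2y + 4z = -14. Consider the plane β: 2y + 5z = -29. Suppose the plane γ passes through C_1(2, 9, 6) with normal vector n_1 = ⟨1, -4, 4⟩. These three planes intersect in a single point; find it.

γ: n_1·r = n_1·C_1 gives x - 4y + 4z = -10.
Solving the 3×3 linear system 5x + 2y + 4z = -14, 2y + 5z = -29, x - 4y + 4z = -10 (e.g. by elimination or Cramer's rule, determinant = 142) gives (2, -2, -5).

(2, -2, -5)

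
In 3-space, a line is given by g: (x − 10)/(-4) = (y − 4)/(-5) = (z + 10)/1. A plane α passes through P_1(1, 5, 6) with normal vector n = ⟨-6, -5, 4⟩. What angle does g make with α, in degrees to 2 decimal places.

68.75

g has direction (-4, -5, 1) through (10, 4, -10).
α: n·r = n·P_1 gives -6x - 5y + 4z = -7.
sin θ = |n·v| / (|n||v|) = |53| / (√77 · √42) = 0.93198.
θ ≈ 68.75°.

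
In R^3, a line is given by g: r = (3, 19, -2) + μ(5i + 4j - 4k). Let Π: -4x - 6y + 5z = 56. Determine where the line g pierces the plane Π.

Substitute r = (3, 19, -2) + t(5, 4, -4) into the plane: -136 + (-64)t = 56, so t = -3.
Intersection: (3, 19, -2) + (-3)·(5, 4, -4) = (-12, 7, 10).

(-12, 7, 10)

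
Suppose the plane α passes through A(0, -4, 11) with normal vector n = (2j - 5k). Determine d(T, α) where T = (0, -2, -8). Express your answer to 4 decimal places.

18.3838

α: n·r = n·A gives 2y - 5z = -63.
n·T − d = (0)·(0) + (2)·(-2) + (-5)·(-8) − (-63) = 99; |n| = √29.
Distance = |99| / √29 = 99/√29 ≈ 18.3838.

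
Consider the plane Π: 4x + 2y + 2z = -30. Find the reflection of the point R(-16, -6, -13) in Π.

λ = (n·R − d)/|n|² = (-102 − (-30))/24 = -3.
Reflection = R − 2λn = (-16, -6, -13) − (-6)·(4, 2, 2) = (8, 6, -1).

(8, 6, -1)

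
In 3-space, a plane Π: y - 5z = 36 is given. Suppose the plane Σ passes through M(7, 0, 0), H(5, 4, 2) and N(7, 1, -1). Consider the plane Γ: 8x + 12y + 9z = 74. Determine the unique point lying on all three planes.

MH = (-2, 4, 2), MN = (0, 1, -1); a normal to Σ is MH × MN = (-6, -2, -2).
Using M: Σ has equation -6x - 2y - 2z = -42.
Solving the 3×3 linear system y - 5z = 36, -6x - 2y - 2z = -42, 8x + 12y + 9z = 74 (e.g. by elimination or Cramer's rule, determinant = 318) gives (7, 6, -6).

(7, 6, -6)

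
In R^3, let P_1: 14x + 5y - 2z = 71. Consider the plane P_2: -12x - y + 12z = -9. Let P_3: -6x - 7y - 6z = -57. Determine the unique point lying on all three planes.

(7, -3, 6)

Solving the 3×3 linear system 14x + 5y - 2z = 71, -12x - y + 12z = -9, -6x - 7y - 6z = -57 (e.g. by elimination or Cramer's rule, determinant = 384) gives (7, -3, 6).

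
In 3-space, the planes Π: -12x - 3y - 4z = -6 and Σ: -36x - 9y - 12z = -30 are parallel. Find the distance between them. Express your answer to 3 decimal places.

Rescale Σ by 1/3: -12x - 3y - 4z = -10. Then distance = |-6 − (-10)| / √169 ≈ 0.308.

0.308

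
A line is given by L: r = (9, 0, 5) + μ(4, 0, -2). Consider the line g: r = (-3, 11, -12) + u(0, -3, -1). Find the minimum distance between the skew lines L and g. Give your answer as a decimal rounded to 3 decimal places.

22.857

Common perpendicular direction n = (4, 0, -2) × (0, -3, -1) = (-6, 4, -12).
With w = (-3, 11, -12) − (9, 0, 5) = (-12, 11, -17), w · n = 320.
Distance = |w · n| / |n| = |320| / √196 ≈ 22.857.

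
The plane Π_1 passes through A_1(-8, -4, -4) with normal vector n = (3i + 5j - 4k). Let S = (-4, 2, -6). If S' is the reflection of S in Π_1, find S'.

Π_1: n·r = n·A_1 gives 3x + 5y - 4z = -28.
λ = (n·S − d)/|n|² = (22 − (-28))/50 = 1.
Reflection = S − 2λn = (-4, 2, -6) − 2·(3, 5, -4) = (-10, -8, 2).

(-10, -8, 2)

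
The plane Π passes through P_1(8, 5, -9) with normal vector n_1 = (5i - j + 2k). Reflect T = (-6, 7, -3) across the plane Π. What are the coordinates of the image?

(14, 3, 5)

Π: n_1·r = n_1·P_1 gives 5x - y + 2z = 17.
λ = (n·T − d)/|n|² = (-43 − 17)/30 = -2.
Reflection = T − 2λn = (-6, 7, -3) − (-4)·(5, -1, 2) = (14, 3, 5).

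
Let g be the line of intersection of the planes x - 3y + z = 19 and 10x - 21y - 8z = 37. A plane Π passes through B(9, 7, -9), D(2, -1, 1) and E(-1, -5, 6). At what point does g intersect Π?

Direction of g: (1, -3, 1) × (10, -21, -8) = (45, 18, 9).
A point on g: solving the two plane equations with x = 8 gives (8, -1, 8).
BD = (-7, -8, 10), BE = (-10, -12, 15); a normal to Π is BD × BE = (0, 5, 4).
Using B: Π has equation 5y + 4z = -1.
Substitute r = (8, -1, 8) + t(45, 18, 9) into the plane: 27 + 126t = -1, so t = -2/9.
Intersection: (8, -1, 8) + (-2/9)·(45, 18, 9) = (-2, -5, 6).

(-2, -5, 6)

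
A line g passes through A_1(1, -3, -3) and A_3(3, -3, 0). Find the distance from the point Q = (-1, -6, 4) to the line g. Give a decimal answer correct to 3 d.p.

6.306

A direction vector for g is A_3 − A_1 = (2, 0, 3).
Taking (1, -3, -3) on g with direction v = (2, 0, 3): w = Q − (1, -3, -3) = (-2, -3, 7), and w × v = (-9, 20, 6).
Distance = |w × v| / |v| = √517 / √13 ≈ 6.306.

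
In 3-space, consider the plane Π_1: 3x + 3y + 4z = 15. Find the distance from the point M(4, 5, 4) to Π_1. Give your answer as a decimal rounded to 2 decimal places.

4.80

n·M − d = (3)·(4) + (3)·(5) + (4)·(4) − 15 = 28; |n| = √34.
Distance = |28| / √34 = 28/√34 ≈ 4.80.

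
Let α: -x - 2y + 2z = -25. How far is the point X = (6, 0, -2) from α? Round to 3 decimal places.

5.000

n·X − d = (-1)·(6) + (-2)·(0) + (2)·(-2) − (-25) = 15; |n| = √9.
Distance = |15| / √9 = 15/√9 ≈ 5.000.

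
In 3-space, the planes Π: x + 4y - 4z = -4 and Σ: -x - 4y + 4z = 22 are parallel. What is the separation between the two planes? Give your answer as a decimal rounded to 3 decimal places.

3.133

Rescale Σ by 1/(-1): x + 4y - 4z = -22. Then distance = |-4 − (-22)| / √33 ≈ 3.133.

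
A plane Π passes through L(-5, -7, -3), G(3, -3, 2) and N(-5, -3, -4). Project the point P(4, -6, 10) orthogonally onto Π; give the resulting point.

(7, -7, 6)

LG = (8, 4, 5), LN = (0, 4, -1); a normal to Π is LG × LN = (-24, 8, 32).
Using L: Π has equation -24x + 8y + 32z = -32.
Foot = P − λn with λ = (n·P − d)/|n|² = (176 − (-32))/1664 = 1/8.
Foot = (4, -6, 10) − (1/8)·(-24, 8, 32) = (7, -7, 6).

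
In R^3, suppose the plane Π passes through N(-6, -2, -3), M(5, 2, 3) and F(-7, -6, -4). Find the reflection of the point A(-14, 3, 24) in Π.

NM = (11, 4, 6), NF = (-1, -4, -1); a normal to Π is NM × NF = (20, 5, -40).
Using N: Π has equation 20x + 5y - 40z = -10.
λ = (n·A − d)/|n|² = (-1225 − (-10))/2025 = -3/5.
Reflection = A − 2λn = (-14, 3, 24) − (-6/5)·(20, 5, -40) = (10, 9, -24).

(10, 9, -24)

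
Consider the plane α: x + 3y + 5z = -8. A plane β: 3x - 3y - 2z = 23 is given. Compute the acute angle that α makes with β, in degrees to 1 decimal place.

54.8

cos θ = |n₁·n₂| / (|n₁||n₂|) = |-16| / (√35 · √22).
θ = arccos(0.57660) ≈ 54.8°.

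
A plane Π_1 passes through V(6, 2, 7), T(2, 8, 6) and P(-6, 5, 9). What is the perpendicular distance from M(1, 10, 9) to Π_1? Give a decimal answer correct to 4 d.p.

3.1538

VT = (-4, 6, -1), VP = (-12, 3, 2); a normal to Π_1 is VT × VP = (15, 20, 60).
Using V: Π_1 has equation 15x + 20y + 60z = 550.
n·M − d = (15)·(1) + (20)·(10) + (60)·(9) − 550 = 205; |n| = √4225.
Distance = |205| / √4225 = 205/√4225 ≈ 3.1538.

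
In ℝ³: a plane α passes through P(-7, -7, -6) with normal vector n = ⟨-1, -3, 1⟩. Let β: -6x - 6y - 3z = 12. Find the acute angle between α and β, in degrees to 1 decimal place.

45.3

α: n·r = n·P gives -x - 3y + z = 22.
cos θ = |n₁·n₂| / (|n₁||n₂|) = |21| / (√11 · √81).
θ = arccos(0.70353) ≈ 45.3°.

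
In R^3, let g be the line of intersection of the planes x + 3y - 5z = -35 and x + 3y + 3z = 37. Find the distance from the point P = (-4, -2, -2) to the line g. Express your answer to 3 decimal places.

Direction of g: (1, 3, -5) × (1, 3, 3) = (24, -8, 0).
A point on g: solving the two plane equations with x = -5 gives (-5, 5, 9).
Taking (-5, 5, 9) on g with direction v = (24, -8, 0): w = P − (-5, 5, 9) = (1, -7, -11), and w × v = (-88, -264, 160).
Distance = |w × v| / |v| = √103040 / √640 ≈ 12.689.

12.689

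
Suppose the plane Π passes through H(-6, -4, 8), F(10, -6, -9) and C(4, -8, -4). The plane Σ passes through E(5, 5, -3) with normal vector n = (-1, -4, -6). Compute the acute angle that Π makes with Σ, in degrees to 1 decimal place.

HF = (16, -2, -17), HC = (10, -4, -12); a normal to Π is HF × HC = (-44, 22, -44).
Using H: Π has equation -44x + 22y - 44z = -176.
Σ: n·r = n·E gives -x - 4y - 6z = -7.
cos θ = |n₁·n₂| / (|n₁||n₂|) = |220| / (√4356 · √53).
θ = arccos(0.45787) ≈ 62.8°.

62.8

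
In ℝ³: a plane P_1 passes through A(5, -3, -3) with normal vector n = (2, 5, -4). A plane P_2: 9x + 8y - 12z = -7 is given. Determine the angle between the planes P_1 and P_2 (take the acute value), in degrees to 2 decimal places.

21.64

P_1: n·r = n·A gives 2x + 5y - 4z = 7.
cos θ = |n₁·n₂| / (|n₁||n₂|) = |106| / (√45 · √289).
θ = arccos(0.92950) ≈ 21.64°.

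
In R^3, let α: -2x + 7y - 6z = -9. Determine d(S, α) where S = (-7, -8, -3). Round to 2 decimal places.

n·S − d = (-2)·(-7) + (7)·(-8) + (-6)·(-3) − (-9) = -15; |n| = √89.
Distance = |-15| / √89 = 15/√89 ≈ 1.59.

1.59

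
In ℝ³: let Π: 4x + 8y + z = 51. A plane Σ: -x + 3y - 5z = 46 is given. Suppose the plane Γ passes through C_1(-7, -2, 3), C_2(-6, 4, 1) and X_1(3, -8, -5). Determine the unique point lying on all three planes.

C_1C_2 = (1, 6, -2), C_1X_1 = (10, -6, -8); a normal to Γ is C_1C_2 × C_1X_1 = (-60, -12, -66).
Using C_1: Γ has equation -60x - 12y - 66z = 246.
Solving the 3×3 linear system 4x + 8y + z = 51, -x + 3y - 5z = 46, -60x - 12y - 66z = 246 (e.g. by elimination or Cramer's rule, determinant = 1032) gives (0, 7, -5).

(0, 7, -5)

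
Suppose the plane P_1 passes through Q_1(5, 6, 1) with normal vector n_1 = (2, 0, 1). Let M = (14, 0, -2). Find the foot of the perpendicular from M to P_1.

P_1: n_1·r = n_1·Q_1 gives 2x + z = 11.
Foot = M − λn with λ = (n·M − d)/|n|² = (26 − 11)/5 = 3.
Foot = (14, 0, -2) − 3·(2, 0, 1) = (8, 0, -5).

(8, 0, -5)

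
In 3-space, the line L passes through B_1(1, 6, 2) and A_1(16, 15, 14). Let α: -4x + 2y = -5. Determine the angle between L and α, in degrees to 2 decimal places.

26.28

A direction vector for L is A_1 − B_1 = (15, 9, 12).
sin θ = |n·v| / (|n||v|) = |-42| / (√20 · √450) = 0.44272.
θ ≈ 26.28°.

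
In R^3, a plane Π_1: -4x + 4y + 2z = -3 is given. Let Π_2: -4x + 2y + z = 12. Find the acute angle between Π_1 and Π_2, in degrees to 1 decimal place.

cos θ = |n₁·n₂| / (|n₁||n₂|) = |26| / (√36 · √21).
θ = arccos(0.94561) ≈ 19.0°.

19.0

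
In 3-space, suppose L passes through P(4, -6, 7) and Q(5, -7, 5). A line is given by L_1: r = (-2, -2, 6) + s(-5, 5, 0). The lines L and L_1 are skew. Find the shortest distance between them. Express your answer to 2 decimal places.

A direction vector for L is Q − P = (1, -1, -2).
Common perpendicular direction n = (1, -1, -2) × (-5, 5, 0) = (10, 10, 0).
With w = (-2, -2, 6) − (4, -6, 7) = (-6, 4, -1), w · n = -20.
Distance = |w · n| / |n| = |-20| / √200 ≈ 1.41.

1.41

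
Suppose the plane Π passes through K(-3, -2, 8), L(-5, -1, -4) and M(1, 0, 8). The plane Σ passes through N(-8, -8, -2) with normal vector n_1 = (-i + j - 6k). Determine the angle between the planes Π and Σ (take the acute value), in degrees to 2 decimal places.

85.89

KL = (-2, 1, -12), KM = (4, 2, 0); a normal to Π is KL × KM = (24, -48, -8).
Using K: Π has equation 24x - 48y - 8z = -40.
Σ: n_1·r = n_1·N gives -x + y - 6z = 12.
cos θ = |n₁·n₂| / (|n₁||n₂|) = |-24| / (√2944 · √38).
θ = arccos(0.07175) ≈ 85.89°.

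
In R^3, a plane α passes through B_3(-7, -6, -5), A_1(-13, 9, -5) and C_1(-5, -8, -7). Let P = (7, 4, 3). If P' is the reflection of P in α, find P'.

(-23, -8, -15)

B_3A_1 = (-6, 15, 0), B_3C_1 = (2, -2, -2); a normal to α is B_3A_1 × B_3C_1 = (-30, -12, -18).
Using B_3: α has equation -30x - 12y - 18z = 372.
λ = (n·P − d)/|n|² = (-312 − 372)/1368 = -1/2.
Reflection = P − 2λn = (7, 4, 3) − (-1)·(-30, -12, -18) = (-23, -8, -15).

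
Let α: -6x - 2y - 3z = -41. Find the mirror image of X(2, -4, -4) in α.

λ = (n·X − d)/|n|² = (8 − (-41))/49 = 1.
Reflection = X − 2λn = (2, -4, -4) − 2·(-6, -2, -3) = (14, 0, 2).

(14, 0, 2)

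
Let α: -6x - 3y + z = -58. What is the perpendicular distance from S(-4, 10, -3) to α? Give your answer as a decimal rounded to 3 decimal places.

7.225

n·S − d = (-6)·(-4) + (-3)·(10) + (1)·(-3) − (-58) = 49; |n| = √46.
Distance = |49| / √46 = 49/√46 ≈ 7.225.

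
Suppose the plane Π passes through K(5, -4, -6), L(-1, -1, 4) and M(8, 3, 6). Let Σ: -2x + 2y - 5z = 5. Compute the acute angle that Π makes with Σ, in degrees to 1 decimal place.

KL = (-6, 3, 10), KM = (3, 7, 12); a normal to Π is KL × KM = (-34, 102, -51).
Using K: Π has equation -34x + 102y - 51z = -272.
cos θ = |n₁·n₂| / (|n₁||n₂|) = |527| / (√14161 · √33).
θ = arccos(0.77092) ≈ 39.6°.

39.6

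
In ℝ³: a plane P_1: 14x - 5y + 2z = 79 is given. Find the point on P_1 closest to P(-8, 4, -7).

(6, -1, -5)

Foot = P − λn with λ = (n·P − d)/|n|² = (-146 − 79)/225 = -1.
Foot = (-8, 4, -7) − (-1)·(14, -5, 2) = (6, -1, -5).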